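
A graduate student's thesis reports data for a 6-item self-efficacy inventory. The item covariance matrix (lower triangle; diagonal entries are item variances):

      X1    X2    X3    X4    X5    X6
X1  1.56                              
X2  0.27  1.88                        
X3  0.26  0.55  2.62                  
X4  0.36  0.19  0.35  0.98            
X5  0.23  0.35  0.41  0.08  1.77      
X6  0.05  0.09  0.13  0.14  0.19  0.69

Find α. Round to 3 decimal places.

α = 0.521

Σσ²ᵢ = 1.56 + 1.88 + 2.62 + 0.98 + 1.77 + 0.69 = 9.50
Σ_{i<j} σ_ij = 3.65
σ²_total = 9.50 + 2 × 3.65 = 16.80
α = (k/(k−1))·(1 − Σσ²ᵢ/σ²_total) = (6/5)·(1 − 9.50/16.80) = 0.521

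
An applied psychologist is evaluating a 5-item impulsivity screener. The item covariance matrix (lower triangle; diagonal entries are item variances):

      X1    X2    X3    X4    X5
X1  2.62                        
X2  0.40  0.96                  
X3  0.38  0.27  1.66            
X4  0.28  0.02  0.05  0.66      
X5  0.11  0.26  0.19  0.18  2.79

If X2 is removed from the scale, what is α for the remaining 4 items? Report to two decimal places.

α = 0.31

Remaining items: X1, X3, X4, X5 (k = 4).
Σσ²ᵢ = 2.62 + 1.66 + 0.66 + 2.79 = 7.73
total variance = 7.73 + 2 × 1.19 = 10.11
α (item deleted) = (4/3)·(1 − 7.73/10.11) = 0.31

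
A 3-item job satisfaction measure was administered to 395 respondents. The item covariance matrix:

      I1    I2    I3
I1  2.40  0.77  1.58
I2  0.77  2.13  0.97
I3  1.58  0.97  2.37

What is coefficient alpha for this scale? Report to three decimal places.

Σσᵢ² = 2.40 + 2.13 + 2.37 = 6.90
Σ_{i<j} σ_ij = 3.32
σ²_T = 6.90 + 2 × 3.32 = 13.54
α = (k/(k−1))·(1 − Σσᵢ²/σ²_T) = (3/2)·(1 − 6.90/13.54) = 0.736

α = 0.736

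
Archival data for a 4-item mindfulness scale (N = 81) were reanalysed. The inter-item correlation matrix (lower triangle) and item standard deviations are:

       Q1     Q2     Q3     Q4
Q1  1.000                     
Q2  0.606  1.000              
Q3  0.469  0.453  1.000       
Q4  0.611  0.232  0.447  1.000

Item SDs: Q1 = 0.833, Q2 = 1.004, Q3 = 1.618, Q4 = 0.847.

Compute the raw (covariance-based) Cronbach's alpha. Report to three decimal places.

α = 0.737

Σσ²ᵢ = 0.833² + 1.004² + 1.618² + 0.847² = 5.0372
Covariances σ_ij = r_ij · s_i · s_j:
  σ(Q1,Q2) = 0.606 × 0.833 × 1.004 = 0.5068
  σ(Q1,Q3) = 0.469 × 0.833 × 1.618 = 0.6321
  σ(Q1,Q4) = 0.611 × 0.833 × 0.847 = 0.4311
  σ(Q2,Q3) = 0.453 × 1.004 × 1.618 = 0.7359
  σ(Q2,Q4) = 0.232 × 1.004 × 0.847 = 0.1973
  σ(Q3,Q4) = 0.447 × 1.618 × 0.847 = 0.6126
σ²_T = Σσ²ᵢ + 2·Σσ_ij = 5.0372 + 2 × 3.1158 = 11.2688
α = (4/3)·(1 − 5.0372/11.2688) = 0.737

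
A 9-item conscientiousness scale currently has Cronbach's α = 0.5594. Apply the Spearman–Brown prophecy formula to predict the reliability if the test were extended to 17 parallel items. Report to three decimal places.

Length factor m = 17/9 = 1.8889
α' = m·α / (1 + (m−1)·α)
   = 17/9 × 0.5594 / (1 + (17/9 − 1) × 0.5594)
   = 1.0566 / 1.4972 = 0.706

predicted reliability = 0.706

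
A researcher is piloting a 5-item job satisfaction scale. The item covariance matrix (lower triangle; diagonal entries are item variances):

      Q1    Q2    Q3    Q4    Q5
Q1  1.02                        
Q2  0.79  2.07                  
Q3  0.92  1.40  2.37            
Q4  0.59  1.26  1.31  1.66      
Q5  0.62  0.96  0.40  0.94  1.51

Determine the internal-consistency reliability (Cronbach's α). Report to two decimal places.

α = 0.85

ΣVar(i) = 1.02 + 2.07 + 2.37 + 1.66 + 1.51 = 8.63
Sum of off-diagonal covariances = 9.19
total variance = 8.63 + 2 × 9.19 = 27.01
α = (k/(k−1))·(1 − ΣVar(i)/total variance) = (5/4)·(1 − 8.63/27.01) = 0.85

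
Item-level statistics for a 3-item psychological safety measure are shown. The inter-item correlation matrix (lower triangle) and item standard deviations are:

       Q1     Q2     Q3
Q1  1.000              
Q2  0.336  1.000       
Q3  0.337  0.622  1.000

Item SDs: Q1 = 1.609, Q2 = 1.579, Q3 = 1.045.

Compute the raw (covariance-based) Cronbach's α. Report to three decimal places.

Σσ²ᵢ = 1.609² + 1.579² + 1.045² = 6.1741
Covariances σ_ij = r_ij · s_i · s_j:
  σ(Q1,Q2) = 0.336 × 1.609 × 1.579 = 0.8536
  σ(Q1,Q3) = 0.337 × 1.609 × 1.045 = 0.5666
  σ(Q2,Q3) = 0.622 × 1.579 × 1.045 = 1.0263
σ²_T = Σσ²ᵢ + 2·Σσ_ij = 6.1741 + 2 × 2.4465 = 11.0671
α = (3/2)·(1 − 6.1741/11.0671) = 0.663

α = 0.663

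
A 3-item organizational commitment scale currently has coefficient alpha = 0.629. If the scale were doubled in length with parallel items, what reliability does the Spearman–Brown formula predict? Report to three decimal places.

predicted reliability = 0.772

Length factor m = 2
α' = m·α / (1 + (m−1)·α)
   = 2 × 0.629 / (1 + (2 − 1) × 0.629)
   = 1.2580 / 1.6290 = 0.772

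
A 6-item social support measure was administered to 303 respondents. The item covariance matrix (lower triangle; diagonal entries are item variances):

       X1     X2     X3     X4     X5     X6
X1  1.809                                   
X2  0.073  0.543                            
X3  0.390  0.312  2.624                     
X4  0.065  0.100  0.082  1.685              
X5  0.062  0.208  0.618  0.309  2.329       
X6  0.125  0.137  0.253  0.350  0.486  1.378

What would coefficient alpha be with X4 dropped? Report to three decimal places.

Remaining items: X1, X2, X3, X5, X6 (k = 5).
ΣVar(i) = 1.809 + 0.543 + 2.624 + 2.329 + 1.378 = 8.683
σ²_T = 8.683 + 2 × 2.664 = 14.011
α (item deleted) = (5/4)·(1 − 8.683/14.011) = 0.475

α = 0.475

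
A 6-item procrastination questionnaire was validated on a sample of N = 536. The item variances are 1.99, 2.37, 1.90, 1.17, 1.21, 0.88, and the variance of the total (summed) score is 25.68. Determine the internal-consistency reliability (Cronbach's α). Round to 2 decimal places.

Σσᵢ² = 1.99 + 2.37 + 1.90 + 1.17 + 1.21 + 0.88 = 9.52
α = (k/(k−1))·(1 − Σσᵢ²/σ²_T) = (6/5)·(1 − 9.52/25.68) = 0.76

Cronbach's α = 0.76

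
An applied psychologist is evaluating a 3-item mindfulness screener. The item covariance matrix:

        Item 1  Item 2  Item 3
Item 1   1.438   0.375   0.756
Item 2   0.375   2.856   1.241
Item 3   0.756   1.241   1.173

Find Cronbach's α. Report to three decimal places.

Σσᵢ² = 1.438 + 2.856 + 1.173 = 5.467
Sum of off-diagonal covariances = 2.372
Var(T) = 5.467 + 2 × 2.372 = 10.211
α = (k/(k−1))·(1 − Σσᵢ²/Var(T)) = (3/2)·(1 − 5.467/10.211) = 0.697

Cronbach's α = 0.697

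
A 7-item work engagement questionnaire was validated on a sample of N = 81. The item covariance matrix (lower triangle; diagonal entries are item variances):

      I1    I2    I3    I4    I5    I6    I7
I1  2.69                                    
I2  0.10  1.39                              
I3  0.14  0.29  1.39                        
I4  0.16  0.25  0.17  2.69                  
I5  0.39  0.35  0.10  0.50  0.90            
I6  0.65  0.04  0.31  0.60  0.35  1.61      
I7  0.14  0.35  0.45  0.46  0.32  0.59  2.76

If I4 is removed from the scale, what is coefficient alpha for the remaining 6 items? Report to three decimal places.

Remaining items: I1, I2, I3, I5, I6, I7 (k = 6).
Σσ²ᵢ = 2.69 + 1.39 + 1.39 + 0.90 + 1.61 + 2.76 = 10.74
σ²_total = 10.74 + 2 × 4.57 = 19.88
α (item deleted) = (6/5)·(1 − 10.74/19.88) = 0.552

coefficient alpha = 0.552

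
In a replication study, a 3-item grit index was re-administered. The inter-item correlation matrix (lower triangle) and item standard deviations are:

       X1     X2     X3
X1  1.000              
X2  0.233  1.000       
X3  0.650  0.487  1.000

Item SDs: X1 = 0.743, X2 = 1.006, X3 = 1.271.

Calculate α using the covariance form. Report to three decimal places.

Σσ²ᵢ = 0.743² + 1.006² + 1.271² = 3.1795
Covariances σ_ij = r_ij · s_i · s_j:
  σ(X1,X2) = 0.233 × 0.743 × 1.006 = 0.1742
  σ(X1,X3) = 0.650 × 0.743 × 1.271 = 0.6138
  σ(X2,X3) = 0.487 × 1.006 × 1.271 = 0.6227
σ²_T = Σσ²ᵢ + 2·Σσ_ij = 3.1795 + 2 × 1.4107 = 6.0009
α = (3/2)·(1 − 3.1795/6.0009) = 0.705

α = 0.705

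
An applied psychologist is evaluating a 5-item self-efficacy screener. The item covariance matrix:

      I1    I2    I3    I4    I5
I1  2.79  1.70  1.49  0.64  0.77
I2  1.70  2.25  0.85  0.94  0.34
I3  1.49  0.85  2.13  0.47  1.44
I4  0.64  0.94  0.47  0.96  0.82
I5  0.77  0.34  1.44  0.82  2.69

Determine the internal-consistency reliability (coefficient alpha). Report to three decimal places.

coefficient alpha = 0.795

sum of item variances = 2.79 + 2.25 + 2.13 + 0.96 + 2.69 = 10.82
Σ_{i<j} σ_ij = 9.46
total variance = 10.82 + 2 × 9.46 = 29.74
α = (k/(k−1))·(1 − sum of item variances/total variance) = (5/4)·(1 − 10.82/29.74) = 0.795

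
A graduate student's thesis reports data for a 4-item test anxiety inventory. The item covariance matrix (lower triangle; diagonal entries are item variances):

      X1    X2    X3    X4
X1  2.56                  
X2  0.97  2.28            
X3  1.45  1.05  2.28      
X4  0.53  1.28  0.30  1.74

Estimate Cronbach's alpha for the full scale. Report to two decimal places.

ΣVar(i) = 2.56 + 2.28 + 2.28 + 1.74 = 8.86
Σ_{i<j} σ_ij = 5.58
σ²_T = 8.86 + 2 × 5.58 = 20.02
α = (k/(k−1))·(1 − ΣVar(i)/σ²_T) = (4/3)·(1 − 8.86/20.02) = 0.74

α = 0.74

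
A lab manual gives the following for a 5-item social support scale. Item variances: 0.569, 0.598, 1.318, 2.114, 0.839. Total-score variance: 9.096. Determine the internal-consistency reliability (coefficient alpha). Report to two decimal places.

α = 0.50

ΣVar(i) = 0.569 + 0.598 + 1.318 + 2.114 + 0.839 = 5.438
α = (k/(k−1))·(1 − ΣVar(i)/σ²_total) = (5/4)·(1 − 5.438/9.096) = 0.50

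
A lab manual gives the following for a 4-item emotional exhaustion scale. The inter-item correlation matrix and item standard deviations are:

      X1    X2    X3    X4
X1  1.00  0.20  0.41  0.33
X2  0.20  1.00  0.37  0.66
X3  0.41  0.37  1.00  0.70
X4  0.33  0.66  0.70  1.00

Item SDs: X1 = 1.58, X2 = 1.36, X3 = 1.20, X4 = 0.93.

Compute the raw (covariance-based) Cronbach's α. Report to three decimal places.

Σσ²ᵢ = 1.58² + 1.36² + 1.20² + 0.93² = 6.6509
Covariances σ_ij = r_ij · s_i · s_j:
  σ(X1,X2) = 0.20 × 1.58 × 1.36 = 0.4298
  σ(X1,X3) = 0.41 × 1.58 × 1.20 = 0.7774
  σ(X1,X4) = 0.33 × 1.58 × 0.93 = 0.4849
  σ(X2,X3) = 0.37 × 1.36 × 1.20 = 0.6038
  σ(X2,X4) = 0.66 × 1.36 × 0.93 = 0.8348
  σ(X3,X4) = 0.70 × 1.20 × 0.93 = 0.7812
σ²_T = Σσ²ᵢ + 2·Σσ_ij = 6.6509 + 2 × 3.9119 = 14.4747
α = (4/3)·(1 − 6.6509/14.4747) = 0.721

Cronbach's α = 0.721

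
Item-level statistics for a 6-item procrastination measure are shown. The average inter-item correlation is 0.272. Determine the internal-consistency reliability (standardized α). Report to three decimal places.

standardized α = 0.692

Standardized α = k·r̄ / (1 + (k−1)·r̄) = 6 × 0.272 / (1 + 5 × 0.272)
  = 1.6320 / 2.3600 = 0.692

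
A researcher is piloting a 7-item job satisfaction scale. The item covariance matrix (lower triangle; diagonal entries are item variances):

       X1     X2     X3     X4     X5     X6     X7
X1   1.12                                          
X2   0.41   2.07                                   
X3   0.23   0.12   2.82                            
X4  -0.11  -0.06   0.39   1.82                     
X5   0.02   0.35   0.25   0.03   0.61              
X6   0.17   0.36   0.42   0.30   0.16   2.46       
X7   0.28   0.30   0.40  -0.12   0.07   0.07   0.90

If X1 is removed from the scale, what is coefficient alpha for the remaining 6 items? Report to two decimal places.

Remaining items: X2, X3, X4, X5, X6, X7 (k = 6).
Σσ²ᵢ = 2.07 + 2.82 + 1.82 + 0.61 + 2.46 + 0.90 = 10.68
σ²_T = 10.68 + 2 × 3.04 = 16.76
α (item deleted) = (6/5)·(1 − 10.68/16.76) = 0.44

coefficient alpha = 0.44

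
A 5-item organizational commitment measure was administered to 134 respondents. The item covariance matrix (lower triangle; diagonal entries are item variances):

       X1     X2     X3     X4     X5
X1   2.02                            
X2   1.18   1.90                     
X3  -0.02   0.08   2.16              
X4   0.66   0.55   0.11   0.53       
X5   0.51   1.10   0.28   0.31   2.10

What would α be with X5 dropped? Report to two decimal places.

α = 0.58

Remaining items: X1, X2, X3, X4 (k = 4).
sum of item variances = 2.02 + 1.90 + 2.16 + 0.53 = 6.61
total variance = 6.61 + 2 × 2.56 = 11.73
α (item deleted) = (4/3)·(1 − 6.61/11.73) = 0.58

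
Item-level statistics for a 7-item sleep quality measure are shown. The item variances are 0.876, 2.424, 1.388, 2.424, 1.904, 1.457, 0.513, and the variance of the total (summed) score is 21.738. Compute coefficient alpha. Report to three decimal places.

sum of item variances = 0.876 + 2.424 + 1.388 + 2.424 + 1.904 + 1.457 + 0.513 = 10.986
α = (k/(k−1))·(1 − sum of item variances/σ²_total) = (7/6)·(1 − 10.986/21.738) = 0.577

coefficient alpha = 0.577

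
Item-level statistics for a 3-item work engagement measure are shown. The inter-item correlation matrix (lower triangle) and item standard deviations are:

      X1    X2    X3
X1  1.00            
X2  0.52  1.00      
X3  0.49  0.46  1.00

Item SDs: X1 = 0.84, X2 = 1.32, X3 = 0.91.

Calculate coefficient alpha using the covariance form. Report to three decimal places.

Σσ²ᵢ = 0.84² + 1.32² + 0.91² = 3.2761
Covariances σ_ij = r_ij · s_i · s_j:
  σ(X1,X2) = 0.52 × 0.84 × 1.32 = 0.5766
  σ(X1,X3) = 0.49 × 0.84 × 0.91 = 0.3746
  σ(X2,X3) = 0.46 × 1.32 × 0.91 = 0.5526
σ²_T = Σσ²ᵢ + 2·Σσ_ij = 3.2761 + 2 × 1.5038 = 6.2837
α = (3/2)·(1 − 3.2761/6.2837) = 0.718

coefficient alpha = 0.718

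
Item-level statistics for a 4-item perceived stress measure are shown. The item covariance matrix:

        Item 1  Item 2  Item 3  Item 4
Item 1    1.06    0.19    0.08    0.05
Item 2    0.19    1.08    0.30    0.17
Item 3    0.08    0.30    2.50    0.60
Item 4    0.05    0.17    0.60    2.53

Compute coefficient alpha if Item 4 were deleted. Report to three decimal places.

Remaining items: Item 1, Item 2, Item 3 (k = 3).
Σσᵢ² = 1.06 + 1.08 + 2.50 = 4.64
total variance = 4.64 + 2 × 0.57 = 5.78
α (item deleted) = (3/2)·(1 − 4.64/5.78) = 0.296

coefficient alpha = 0.296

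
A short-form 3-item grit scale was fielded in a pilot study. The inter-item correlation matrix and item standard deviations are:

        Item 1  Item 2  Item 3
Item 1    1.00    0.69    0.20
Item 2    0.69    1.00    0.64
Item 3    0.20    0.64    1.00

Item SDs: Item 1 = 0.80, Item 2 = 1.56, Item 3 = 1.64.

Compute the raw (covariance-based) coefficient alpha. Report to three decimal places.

coefficient alpha = 0.734

Σσ²ᵢ = 0.80² + 1.56² + 1.64² = 5.7632
Covariances σ_ij = r_ij · s_i · s_j:
  σ(Item 1,Item 2) = 0.69 × 0.80 × 1.56 = 0.8611
  σ(Item 1,Item 3) = 0.20 × 0.80 × 1.64 = 0.2624
  σ(Item 2,Item 3) = 0.64 × 1.56 × 1.64 = 1.6374
σ²_T = Σσ²ᵢ + 2·Σσ_ij = 5.7632 + 2 × 2.7609 = 11.2850
α = (3/2)·(1 − 5.7632/11.2850) = 0.734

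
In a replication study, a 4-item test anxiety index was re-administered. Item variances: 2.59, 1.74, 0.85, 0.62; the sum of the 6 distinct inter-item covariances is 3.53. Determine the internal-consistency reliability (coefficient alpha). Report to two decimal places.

sum of item variances = 2.59 + 1.74 + 0.85 + 0.62 = 5.80
Sum of distinct covariances = 3.53
total variance = sum of item variances + 2·Σcov = 5.80 + 2 × 3.53 = 12.86
α = (4/3)·(1 − 5.80/12.86) = 0.73

coefficient alpha = 0.73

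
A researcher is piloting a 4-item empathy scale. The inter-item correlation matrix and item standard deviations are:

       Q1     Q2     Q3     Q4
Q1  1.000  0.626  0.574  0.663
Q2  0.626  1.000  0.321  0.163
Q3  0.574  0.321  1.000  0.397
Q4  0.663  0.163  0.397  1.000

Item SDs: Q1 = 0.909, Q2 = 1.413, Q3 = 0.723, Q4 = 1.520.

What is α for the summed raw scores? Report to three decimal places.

α = 0.709

Σσ²ᵢ = 0.909² + 1.413² + 0.723² + 1.520² = 5.6560
Covariances σ_ij = r_ij · s_i · s_j:
  σ(Q1,Q2) = 0.626 × 0.909 × 1.413 = 0.8040
  σ(Q1,Q3) = 0.574 × 0.909 × 0.723 = 0.3772
  σ(Q1,Q4) = 0.663 × 0.909 × 1.520 = 0.9161
  σ(Q2,Q3) = 0.321 × 1.413 × 0.723 = 0.3279
  σ(Q2,Q4) = 0.163 × 1.413 × 1.520 = 0.3501
  σ(Q3,Q4) = 0.397 × 0.723 × 1.520 = 0.4363
σ²_T = Σσ²ᵢ + 2·Σσ_ij = 5.6560 + 2 × 3.2116 = 12.0792
α = (4/3)·(1 − 5.6560/12.0792) = 0.709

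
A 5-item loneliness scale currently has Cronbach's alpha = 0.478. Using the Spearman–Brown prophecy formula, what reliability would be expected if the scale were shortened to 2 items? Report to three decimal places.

Length factor m = 2/5 = 0.4000
α' = m·α / (1 − (1−m)·α)
   = 2/5 × 0.478 / (1 − (1 − 2/5) × 0.478)
   = 0.1912 / 0.7132 = 0.268

predicted reliability = 0.268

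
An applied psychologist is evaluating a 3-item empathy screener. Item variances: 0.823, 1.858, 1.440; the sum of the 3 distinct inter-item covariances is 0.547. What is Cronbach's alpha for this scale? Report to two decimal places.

Cronbach's alpha = 0.31

Σσᵢ² = 0.823 + 1.858 + 1.440 = 4.121
Sum of distinct covariances = 0.547
σ²_T = Σσᵢ² + 2·Σcov = 4.121 + 2 × 0.547 = 5.215
α = (3/2)·(1 − 4.121/5.215) = 0.31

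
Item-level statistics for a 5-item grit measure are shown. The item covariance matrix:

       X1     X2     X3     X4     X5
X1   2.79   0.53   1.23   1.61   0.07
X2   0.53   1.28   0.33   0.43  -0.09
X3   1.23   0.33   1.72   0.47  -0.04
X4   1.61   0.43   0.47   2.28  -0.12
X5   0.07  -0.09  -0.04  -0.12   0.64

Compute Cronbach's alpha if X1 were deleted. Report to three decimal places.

Cronbach's alpha = 0.332

Remaining items: X2, X3, X4, X5 (k = 4).
Σσᵢ² = 1.28 + 1.72 + 2.28 + 0.64 = 5.92
σ²_total = 5.92 + 2 × 0.98 = 7.88
α (item deleted) = (4/3)·(1 − 5.92/7.88) = 0.332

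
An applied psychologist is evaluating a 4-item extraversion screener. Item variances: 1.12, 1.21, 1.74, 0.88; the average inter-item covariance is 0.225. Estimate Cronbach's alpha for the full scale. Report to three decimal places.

Cronbach's alpha = 0.471

Σσ²ᵢ = 1.12 + 1.21 + 1.74 + 0.88 = 4.95
Sum of the 6 distinct covariances = 6 × 0.225 = 1.350
Var(T) = Σσ²ᵢ + 2·Σcov = 4.95 + 2 × 1.350 = 7.650
α = (4/3)·(1 − 4.95/7.650) = 0.471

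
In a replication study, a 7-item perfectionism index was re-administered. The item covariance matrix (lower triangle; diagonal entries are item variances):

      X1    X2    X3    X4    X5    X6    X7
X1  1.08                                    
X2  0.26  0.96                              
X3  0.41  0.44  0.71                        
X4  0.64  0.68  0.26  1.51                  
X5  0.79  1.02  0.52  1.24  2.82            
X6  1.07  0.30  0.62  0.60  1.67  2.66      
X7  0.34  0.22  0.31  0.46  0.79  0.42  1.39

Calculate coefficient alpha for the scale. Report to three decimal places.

coefficient alpha = 0.818

sum of item variances = 1.08 + 0.96 + 0.71 + 1.51 + 2.82 + 2.66 + 1.39 = 11.13
Σ_{i<j} σ_ij = 13.06
Var(T) = 11.13 + 2 × 13.06 = 37.25
α = (k/(k−1))·(1 − sum of item variances/Var(T)) = (7/6)·(1 − 11.13/37.25) = 0.818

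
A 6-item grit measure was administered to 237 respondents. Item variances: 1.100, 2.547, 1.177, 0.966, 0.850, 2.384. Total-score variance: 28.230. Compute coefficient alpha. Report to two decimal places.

α = 0.82

Σσ²ᵢ = 1.100 + 2.547 + 1.177 + 0.966 + 0.850 + 2.384 = 9.024
α = (k/(k−1))·(1 − Σσ²ᵢ/σ²_total) = (6/5)·(1 − 9.024/28.230) = 0.82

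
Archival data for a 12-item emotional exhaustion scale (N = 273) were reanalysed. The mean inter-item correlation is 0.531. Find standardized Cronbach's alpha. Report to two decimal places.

standardized Cronbach's alpha = 0.93

Standardized α = k·r̄ / (1 + (k−1)·r̄) = 12 × 0.531 / (1 + 11 × 0.531)
  = 6.3720 / 6.8410 = 0.93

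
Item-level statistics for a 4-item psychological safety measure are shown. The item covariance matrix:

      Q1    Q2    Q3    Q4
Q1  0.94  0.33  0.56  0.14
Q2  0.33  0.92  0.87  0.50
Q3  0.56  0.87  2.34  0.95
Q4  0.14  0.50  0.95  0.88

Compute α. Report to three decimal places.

Σσᵢ² = 0.94 + 0.92 + 2.34 + 0.88 = 5.08
Sum of the distinct covariances = 3.35
Var(T) = 5.08 + 2 × 3.35 = 11.78
α = (k/(k−1))·(1 − Σσᵢ²/Var(T)) = (4/3)·(1 − 5.08/11.78) = 0.758

α = 0.758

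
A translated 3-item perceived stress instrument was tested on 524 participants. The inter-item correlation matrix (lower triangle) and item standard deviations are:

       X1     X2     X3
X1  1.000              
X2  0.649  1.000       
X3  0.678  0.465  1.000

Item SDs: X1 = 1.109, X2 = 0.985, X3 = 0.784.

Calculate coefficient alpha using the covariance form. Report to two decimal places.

Σσ²ᵢ = 1.109² + 0.985² + 0.784² = 2.8148
Covariances σ_ij = r_ij · s_i · s_j:
  σ(X1,X2) = 0.649 × 1.109 × 0.985 = 0.7089
  σ(X1,X3) = 0.678 × 1.109 × 0.784 = 0.5895
  σ(X2,X3) = 0.465 × 0.985 × 0.784 = 0.3591
σ²_T = Σσ²ᵢ + 2·Σσ_ij = 2.8148 + 2 × 1.6575 = 6.1298
α = (3/2)·(1 − 2.8148/6.1298) = 0.81

α = 0.81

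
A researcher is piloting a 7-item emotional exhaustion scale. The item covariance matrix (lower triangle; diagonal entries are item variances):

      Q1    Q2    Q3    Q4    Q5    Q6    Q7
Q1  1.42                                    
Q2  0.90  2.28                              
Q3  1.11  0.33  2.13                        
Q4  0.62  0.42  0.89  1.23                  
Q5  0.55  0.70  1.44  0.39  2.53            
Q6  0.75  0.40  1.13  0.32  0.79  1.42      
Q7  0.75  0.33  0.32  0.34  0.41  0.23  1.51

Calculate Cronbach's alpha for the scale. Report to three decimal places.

Σσ²ᵢ = 1.42 + 2.28 + 2.13 + 1.23 + 2.53 + 1.42 + 1.51 = 12.52
Sum of off-diagonal covariances = 13.12
total variance = 12.52 + 2 × 13.12 = 38.76
α = (k/(k−1))·(1 − Σσ²ᵢ/total variance) = (7/6)·(1 − 12.52/38.76) = 0.790

α = 0.790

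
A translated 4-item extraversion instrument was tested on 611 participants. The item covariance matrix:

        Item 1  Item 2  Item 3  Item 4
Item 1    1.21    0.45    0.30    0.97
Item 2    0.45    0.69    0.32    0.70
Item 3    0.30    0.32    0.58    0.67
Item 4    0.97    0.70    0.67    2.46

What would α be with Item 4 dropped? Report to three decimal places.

α = 0.695

Remaining items: Item 1, Item 2, Item 3 (k = 3).
sum of item variances = 1.21 + 0.69 + 0.58 = 2.48
σ²_T = 2.48 + 2 × 1.07 = 4.62
α (item deleted) = (3/2)·(1 − 2.48/4.62) = 0.695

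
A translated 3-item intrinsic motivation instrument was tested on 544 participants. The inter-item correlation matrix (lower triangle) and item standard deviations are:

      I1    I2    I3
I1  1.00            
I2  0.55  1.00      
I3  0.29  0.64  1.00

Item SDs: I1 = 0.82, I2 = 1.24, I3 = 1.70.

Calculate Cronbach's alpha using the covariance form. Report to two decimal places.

Σσ²ᵢ = 0.82² + 1.24² + 1.70² = 5.1000
Covariances σ_ij = r_ij · s_i · s_j:
  σ(I1,I2) = 0.55 × 0.82 × 1.24 = 0.5592
  σ(I1,I3) = 0.29 × 0.82 × 1.70 = 0.4043
  σ(I2,I3) = 0.64 × 1.24 × 1.70 = 1.3491
σ²_T = Σσ²ᵢ + 2·Σσ_ij = 5.1000 + 2 × 2.3126 = 9.7252
α = (3/2)·(1 − 5.1000/9.7252) = 0.71

α = 0.71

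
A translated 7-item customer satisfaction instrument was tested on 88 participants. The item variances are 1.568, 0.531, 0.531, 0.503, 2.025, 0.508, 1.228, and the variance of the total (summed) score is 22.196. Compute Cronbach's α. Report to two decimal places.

α = 0.80

Σσᵢ² = 1.568 + 0.531 + 0.531 + 0.503 + 2.025 + 0.508 + 1.228 = 6.894
α = (k/(k−1))·(1 − Σσᵢ²/Var(T)) = (7/6)·(1 − 6.894/22.196) = 0.80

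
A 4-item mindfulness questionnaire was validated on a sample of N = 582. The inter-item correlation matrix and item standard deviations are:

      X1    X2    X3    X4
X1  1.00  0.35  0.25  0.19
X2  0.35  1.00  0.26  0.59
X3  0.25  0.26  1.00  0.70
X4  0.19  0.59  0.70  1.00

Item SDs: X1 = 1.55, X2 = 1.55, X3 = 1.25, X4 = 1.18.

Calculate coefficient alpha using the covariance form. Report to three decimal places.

coefficient alpha = 0.700

Σσ²ᵢ = 1.55² + 1.55² + 1.25² + 1.18² = 7.7599
Covariances σ_ij = r_ij · s_i · s_j:
  σ(X1,X2) = 0.35 × 1.55 × 1.55 = 0.8409
  σ(X1,X3) = 0.25 × 1.55 × 1.25 = 0.4844
  σ(X1,X4) = 0.19 × 1.55 × 1.18 = 0.3475
  σ(X2,X3) = 0.26 × 1.55 × 1.25 = 0.5038
  σ(X2,X4) = 0.59 × 1.55 × 1.18 = 1.0791
  σ(X3,X4) = 0.70 × 1.25 × 1.18 = 1.0325
σ²_T = Σσ²ᵢ + 2·Σσ_ij = 7.7599 + 2 × 4.2882 = 16.3363
α = (4/3)·(1 − 7.7599/16.3363) = 0.700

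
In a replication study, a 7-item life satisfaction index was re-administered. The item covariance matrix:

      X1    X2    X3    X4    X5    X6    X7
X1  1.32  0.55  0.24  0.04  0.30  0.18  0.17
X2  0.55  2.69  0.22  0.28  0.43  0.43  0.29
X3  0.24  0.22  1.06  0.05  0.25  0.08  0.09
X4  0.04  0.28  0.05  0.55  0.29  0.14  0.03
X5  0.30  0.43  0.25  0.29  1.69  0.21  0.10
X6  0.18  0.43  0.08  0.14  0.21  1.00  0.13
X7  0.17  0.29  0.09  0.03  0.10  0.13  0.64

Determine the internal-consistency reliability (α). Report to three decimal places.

α = 0.585

ΣVar(i) = 1.32 + 2.69 + 1.06 + 0.55 + 1.69 + 1.00 + 0.64 = 8.95
Sum of off-diagonal covariances = 4.50
total variance = 8.95 + 2 × 4.50 = 17.95
α = (k/(k−1))·(1 − ΣVar(i)/total variance) = (7/6)·(1 − 8.95/17.95) = 0.585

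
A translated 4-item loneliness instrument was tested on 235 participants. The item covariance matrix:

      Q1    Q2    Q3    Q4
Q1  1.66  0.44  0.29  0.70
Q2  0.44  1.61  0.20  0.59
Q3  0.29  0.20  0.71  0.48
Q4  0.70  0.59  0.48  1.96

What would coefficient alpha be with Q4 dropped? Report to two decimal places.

α = 0.48

Remaining items: Q1, Q2, Q3 (k = 3).
ΣVar(i) = 1.66 + 1.61 + 0.71 = 3.98
σ²_T = 3.98 + 2 × 0.93 = 5.84
α (item deleted) = (3/2)·(1 − 3.98/5.84) = 0.48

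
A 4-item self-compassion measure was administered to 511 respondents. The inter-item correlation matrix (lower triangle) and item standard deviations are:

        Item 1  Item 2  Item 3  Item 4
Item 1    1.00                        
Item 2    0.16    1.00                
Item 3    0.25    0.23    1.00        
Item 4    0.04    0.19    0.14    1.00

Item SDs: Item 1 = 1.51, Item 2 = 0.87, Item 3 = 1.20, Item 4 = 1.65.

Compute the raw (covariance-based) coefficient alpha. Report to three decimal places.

coefficient alpha = 0.402

Σσ²ᵢ = 1.51² + 0.87² + 1.20² + 1.65² = 7.1995
Covariances σ_ij = r_ij · s_i · s_j:
  σ(Item 1,Item 2) = 0.16 × 1.51 × 0.87 = 0.2102
  σ(Item 1,Item 3) = 0.25 × 1.51 × 1.20 = 0.4530
  σ(Item 1,Item 4) = 0.04 × 1.51 × 1.65 = 0.0997
  σ(Item 2,Item 3) = 0.23 × 0.87 × 1.20 = 0.2401
  σ(Item 2,Item 4) = 0.19 × 0.87 × 1.65 = 0.2727
  σ(Item 3,Item 4) = 0.14 × 1.20 × 1.65 = 0.2772
σ²_T = Σσ²ᵢ + 2·Σσ_ij = 7.1995 + 2 × 1.5529 = 10.3053
α = (4/3)·(1 − 7.1995/10.3053) = 0.402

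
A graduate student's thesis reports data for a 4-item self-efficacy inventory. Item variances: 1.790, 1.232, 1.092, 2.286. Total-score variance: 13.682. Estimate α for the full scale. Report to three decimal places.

α = 0.710

Σσᵢ² = 1.790 + 1.232 + 1.092 + 2.286 = 6.400
α = (k/(k−1))·(1 − Σσᵢ²/total variance) = (4/3)·(1 − 6.400/13.682) = 0.710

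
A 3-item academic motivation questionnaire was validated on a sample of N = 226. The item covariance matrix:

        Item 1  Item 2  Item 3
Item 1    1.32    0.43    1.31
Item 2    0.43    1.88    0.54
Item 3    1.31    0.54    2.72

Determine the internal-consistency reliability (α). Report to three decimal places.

α = 0.653

ΣVar(i) = 1.32 + 1.88 + 2.72 = 5.92
Σ_{i<j} σ_ij = 2.28
σ²_T = 5.92 + 2 × 2.28 = 10.48
α = (k/(k−1))·(1 − ΣVar(i)/σ²_T) = (3/2)·(1 − 5.92/10.48) = 0.653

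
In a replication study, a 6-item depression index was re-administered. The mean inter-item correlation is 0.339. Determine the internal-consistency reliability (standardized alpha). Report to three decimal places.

standardized alpha = 0.755

Standardized α = k·r̄ / (1 + (k−1)·r̄) = 6 × 0.339 / (1 + 5 × 0.339)
  = 2.0340 / 2.6950 = 0.755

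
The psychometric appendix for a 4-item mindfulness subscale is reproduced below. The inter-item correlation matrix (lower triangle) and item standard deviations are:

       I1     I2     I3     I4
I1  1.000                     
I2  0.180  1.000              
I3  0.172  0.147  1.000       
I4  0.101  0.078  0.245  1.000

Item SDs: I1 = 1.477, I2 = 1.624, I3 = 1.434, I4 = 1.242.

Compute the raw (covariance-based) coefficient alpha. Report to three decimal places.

α = 0.417

Σσ²ᵢ = 1.477² + 1.624² + 1.434² + 1.242² = 8.4178
Covariances σ_ij = r_ij · s_i · s_j:
  σ(I1,I2) = 0.180 × 1.477 × 1.624 = 0.4318
  σ(I1,I3) = 0.172 × 1.477 × 1.434 = 0.3643
  σ(I1,I4) = 0.101 × 1.477 × 1.242 = 0.1853
  σ(I2,I3) = 0.147 × 1.624 × 1.434 = 0.3423
  σ(I2,I4) = 0.078 × 1.624 × 1.242 = 0.1573
  σ(I3,I4) = 0.245 × 1.434 × 1.242 = 0.4364
σ²_T = Σσ²ᵢ + 2·Σσ_ij = 8.4178 + 2 × 1.9174 = 12.2526
α = (4/3)·(1 − 8.4178/12.2526) = 0.417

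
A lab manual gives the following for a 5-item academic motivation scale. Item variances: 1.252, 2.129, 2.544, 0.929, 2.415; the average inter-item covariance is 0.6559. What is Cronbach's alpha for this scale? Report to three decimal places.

ΣVar(i) = 1.252 + 2.129 + 2.544 + 0.929 + 2.415 = 9.269
Sum of the 10 distinct covariances = 10 × 0.6559 = 6.5590
σ²_T = ΣVar(i) + 2·Σcov = 9.269 + 2 × 6.5590 = 22.3870
α = (5/4)·(1 − 9.269/22.3870) = 0.732

α = 0.732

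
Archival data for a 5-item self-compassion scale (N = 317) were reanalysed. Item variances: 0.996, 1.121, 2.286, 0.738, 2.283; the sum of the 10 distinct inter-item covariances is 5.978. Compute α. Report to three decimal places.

ΣVar(i) = 0.996 + 1.121 + 2.286 + 0.738 + 2.283 = 7.424
Sum of distinct covariances = 5.978
total variance = ΣVar(i) + 2·Σcov = 7.424 + 2 × 5.978 = 19.380
α = (5/4)·(1 − 7.424/19.380) = 0.771

α = 0.771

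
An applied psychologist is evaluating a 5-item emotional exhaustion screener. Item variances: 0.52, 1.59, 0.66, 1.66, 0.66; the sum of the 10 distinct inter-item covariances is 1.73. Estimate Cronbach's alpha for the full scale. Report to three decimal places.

ΣVar(i) = 0.52 + 1.59 + 0.66 + 1.66 + 0.66 = 5.09
Sum of distinct covariances = 1.73
total variance = ΣVar(i) + 2·Σcov = 5.09 + 2 × 1.73 = 8.55
α = (5/4)·(1 − 5.09/8.55) = 0.506

Cronbach's alpha = 0.506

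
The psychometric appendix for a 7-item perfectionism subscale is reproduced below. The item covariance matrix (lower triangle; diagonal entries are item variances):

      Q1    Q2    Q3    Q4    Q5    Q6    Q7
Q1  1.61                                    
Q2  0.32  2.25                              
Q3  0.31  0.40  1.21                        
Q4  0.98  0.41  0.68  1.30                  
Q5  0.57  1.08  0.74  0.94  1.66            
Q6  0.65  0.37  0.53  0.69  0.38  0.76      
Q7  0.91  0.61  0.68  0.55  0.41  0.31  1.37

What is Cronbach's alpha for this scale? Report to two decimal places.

sum of item variances = 1.61 + 2.25 + 1.21 + 1.30 + 1.66 + 0.76 + 1.37 = 10.16
Σ_{i<j} σ_ij = 12.52
σ²_total = 10.16 + 2 × 12.52 = 35.20
α = (k/(k−1))·(1 − sum of item variances/σ²_total) = (7/6)·(1 − 10.16/35.20) = 0.83

Cronbach's alpha = 0.83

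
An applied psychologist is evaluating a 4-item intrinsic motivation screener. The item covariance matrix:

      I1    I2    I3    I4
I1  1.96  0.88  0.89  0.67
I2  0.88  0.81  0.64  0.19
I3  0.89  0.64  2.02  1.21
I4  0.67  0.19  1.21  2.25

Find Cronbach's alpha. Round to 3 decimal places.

Σσᵢ² = 1.96 + 0.81 + 2.02 + 2.25 = 7.04
Σ_{i<j} σ_ij = 4.48
σ²_total = 7.04 + 2 × 4.48 = 16.00
α = (k/(k−1))·(1 − Σσᵢ²/σ²_total) = (4/3)·(1 − 7.04/16.00) = 0.747

α = 0.747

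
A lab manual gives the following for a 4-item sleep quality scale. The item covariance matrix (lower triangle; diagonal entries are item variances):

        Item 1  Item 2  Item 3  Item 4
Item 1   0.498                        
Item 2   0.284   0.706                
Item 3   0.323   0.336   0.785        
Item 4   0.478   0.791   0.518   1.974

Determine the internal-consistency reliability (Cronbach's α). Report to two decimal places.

Cronbach's α = 0.77

sum of item variances = 0.498 + 0.706 + 0.785 + 1.974 = 3.963
Sum of the distinct covariances = 2.730
Var(T) = 3.963 + 2 × 2.730 = 9.423
α = (k/(k−1))·(1 − sum of item variances/Var(T)) = (4/3)·(1 − 3.963/9.423) = 0.77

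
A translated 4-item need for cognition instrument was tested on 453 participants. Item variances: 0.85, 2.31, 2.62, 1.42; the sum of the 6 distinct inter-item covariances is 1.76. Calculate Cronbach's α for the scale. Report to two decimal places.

Cronbach's α = 0.44

Σσᵢ² = 0.85 + 2.31 + 2.62 + 1.42 = 7.20
Sum of distinct covariances = 1.76
σ²_T = Σσᵢ² + 2·Σcov = 7.20 + 2 × 1.76 = 10.72
α = (4/3)·(1 − 7.20/10.72) = 0.44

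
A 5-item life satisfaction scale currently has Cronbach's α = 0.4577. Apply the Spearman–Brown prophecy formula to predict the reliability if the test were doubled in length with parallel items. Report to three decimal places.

predicted reliability = 0.628

Length factor m = 2
α' = m·α / (1 + (m−1)·α)
   = 2 × 0.4577 / (1 + (2 − 1) × 0.4577)
   = 0.9154 / 1.4577 = 0.628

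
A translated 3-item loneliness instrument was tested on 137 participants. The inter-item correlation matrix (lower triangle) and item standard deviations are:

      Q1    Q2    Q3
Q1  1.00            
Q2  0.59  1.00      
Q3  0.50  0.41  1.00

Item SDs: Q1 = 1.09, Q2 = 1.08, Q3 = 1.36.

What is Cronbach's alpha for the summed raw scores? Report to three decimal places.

Cronbach's alpha = 0.738

Σσ²ᵢ = 1.09² + 1.08² + 1.36² = 4.2041
Covariances σ_ij = r_ij · s_i · s_j:
  σ(Q1,Q2) = 0.59 × 1.09 × 1.08 = 0.6945
  σ(Q1,Q3) = 0.50 × 1.09 × 1.36 = 0.7412
  σ(Q2,Q3) = 0.41 × 1.08 × 1.36 = 0.6022
σ²_T = Σσ²ᵢ + 2·Σσ_ij = 4.2041 + 2 × 2.0379 = 8.2799
α = (3/2)·(1 − 4.2041/8.2799) = 0.738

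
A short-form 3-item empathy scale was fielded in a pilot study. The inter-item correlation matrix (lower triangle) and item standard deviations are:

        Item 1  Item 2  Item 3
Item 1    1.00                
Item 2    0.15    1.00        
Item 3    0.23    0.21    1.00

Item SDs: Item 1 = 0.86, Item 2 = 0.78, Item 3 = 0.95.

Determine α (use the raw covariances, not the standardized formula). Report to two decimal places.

α = 0.42

Σσ²ᵢ = 0.86² + 0.78² + 0.95² = 2.2505
Covariances σ_ij = r_ij · s_i · s_j:
  σ(Item 1,Item 2) = 0.15 × 0.86 × 0.78 = 0.1006
  σ(Item 1,Item 3) = 0.23 × 0.86 × 0.95 = 0.1879
  σ(Item 2,Item 3) = 0.21 × 0.78 × 0.95 = 0.1556
σ²_T = Σσ²ᵢ + 2·Σσ_ij = 2.2505 + 2 × 0.4441 = 3.1387
α = (3/2)·(1 − 2.2505/3.1387) = 0.42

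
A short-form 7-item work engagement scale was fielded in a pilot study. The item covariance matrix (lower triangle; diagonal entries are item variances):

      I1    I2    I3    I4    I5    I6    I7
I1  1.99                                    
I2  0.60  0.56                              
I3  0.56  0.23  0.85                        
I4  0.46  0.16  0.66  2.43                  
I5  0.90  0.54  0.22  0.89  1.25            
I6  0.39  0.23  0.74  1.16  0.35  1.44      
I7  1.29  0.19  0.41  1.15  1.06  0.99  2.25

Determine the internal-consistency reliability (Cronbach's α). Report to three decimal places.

ΣVar(i) = 1.99 + 0.56 + 0.85 + 2.43 + 1.25 + 1.44 + 2.25 = 10.77
Sum of off-diagonal covariances = 13.18
Var(T) = 10.77 + 2 × 13.18 = 37.13
α = (k/(k−1))·(1 − ΣVar(i)/Var(T)) = (7/6)·(1 − 10.77/37.13) = 0.828

Cronbach's α = 0.828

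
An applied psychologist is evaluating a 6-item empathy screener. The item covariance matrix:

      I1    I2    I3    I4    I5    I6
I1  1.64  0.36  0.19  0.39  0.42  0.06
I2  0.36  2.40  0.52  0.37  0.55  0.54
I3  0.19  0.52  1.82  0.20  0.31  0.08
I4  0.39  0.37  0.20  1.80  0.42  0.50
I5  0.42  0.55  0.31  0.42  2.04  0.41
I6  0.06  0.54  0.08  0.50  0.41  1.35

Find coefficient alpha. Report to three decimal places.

α = 0.589

Σσ²ᵢ = 1.64 + 2.40 + 1.82 + 1.80 + 2.04 + 1.35 = 11.05
Sum of the distinct covariances = 5.32
σ²_total = 11.05 + 2 × 5.32 = 21.69
α = (k/(k−1))·(1 − Σσ²ᵢ/σ²_total) = (6/5)·(1 − 11.05/21.69) = 0.589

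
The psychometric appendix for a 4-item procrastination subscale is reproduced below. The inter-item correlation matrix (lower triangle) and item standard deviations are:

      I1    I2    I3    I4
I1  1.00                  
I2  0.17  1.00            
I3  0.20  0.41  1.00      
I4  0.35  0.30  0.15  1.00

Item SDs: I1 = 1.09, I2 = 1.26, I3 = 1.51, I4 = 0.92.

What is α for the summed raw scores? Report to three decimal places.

Σσ²ᵢ = 1.09² + 1.26² + 1.51² + 0.92² = 5.9022
Covariances σ_ij = r_ij · s_i · s_j:
  σ(I1,I2) = 0.17 × 1.09 × 1.26 = 0.2335
  σ(I1,I3) = 0.20 × 1.09 × 1.51 = 0.3292
  σ(I1,I4) = 0.35 × 1.09 × 0.92 = 0.3510
  σ(I2,I3) = 0.41 × 1.26 × 1.51 = 0.7801
  σ(I2,I4) = 0.30 × 1.26 × 0.92 = 0.3478
  σ(I3,I4) = 0.15 × 1.51 × 0.92 = 0.2084
σ²_T = Σσ²ᵢ + 2·Σσ_ij = 5.9022 + 2 × 2.2500 = 10.4022
α = (4/3)·(1 − 5.9022/10.4022) = 0.577

α = 0.577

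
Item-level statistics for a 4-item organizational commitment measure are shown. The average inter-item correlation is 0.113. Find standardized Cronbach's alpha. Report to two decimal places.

Standardized α = k·r̄ / (1 + (k−1)·r̄) = 4 × 0.113 / (1 + 3 × 0.113)
  = 0.4520 / 1.3390 = 0.34

α = 0.34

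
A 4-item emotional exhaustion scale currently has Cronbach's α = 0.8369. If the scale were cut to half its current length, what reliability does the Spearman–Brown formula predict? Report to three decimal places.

Length factor m = 1/2
α' = m·α / (1 − (1−m)·α)
   = 1/2 × 0.8369 / (1 − (1 − 1/2) × 0.8369)
   = 0.4184 / 0.5816 = 0.720

predicted reliability = 0.720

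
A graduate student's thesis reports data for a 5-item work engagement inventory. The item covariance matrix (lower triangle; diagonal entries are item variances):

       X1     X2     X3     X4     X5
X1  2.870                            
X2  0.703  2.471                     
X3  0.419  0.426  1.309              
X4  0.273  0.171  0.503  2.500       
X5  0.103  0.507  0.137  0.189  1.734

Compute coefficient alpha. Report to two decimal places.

ΣVar(i) = 2.870 + 2.471 + 1.309 + 2.500 + 1.734 = 10.884
Sum of off-diagonal covariances = 3.431
Var(T) = 10.884 + 2 × 3.431 = 17.746
α = (k/(k−1))·(1 − ΣVar(i)/Var(T)) = (5/4)·(1 − 10.884/17.746) = 0.48

coefficient alpha = 0.48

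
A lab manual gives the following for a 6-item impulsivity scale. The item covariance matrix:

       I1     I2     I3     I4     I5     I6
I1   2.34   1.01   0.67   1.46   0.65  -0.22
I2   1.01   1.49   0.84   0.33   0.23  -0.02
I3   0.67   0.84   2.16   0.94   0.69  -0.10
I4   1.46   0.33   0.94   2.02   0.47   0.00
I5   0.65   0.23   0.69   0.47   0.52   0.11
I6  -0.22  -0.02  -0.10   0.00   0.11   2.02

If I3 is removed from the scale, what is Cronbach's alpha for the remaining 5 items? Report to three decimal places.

Remaining items: I1, I2, I4, I5, I6 (k = 5).
ΣVar(i) = 2.34 + 1.49 + 2.02 + 0.52 + 2.02 = 8.39
Var(T) = 8.39 + 2 × 4.02 = 16.43
α (item deleted) = (5/4)·(1 − 8.39/16.43) = 0.612

α = 0.612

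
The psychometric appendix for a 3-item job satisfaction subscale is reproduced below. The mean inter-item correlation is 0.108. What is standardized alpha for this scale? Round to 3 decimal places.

standardized alpha = 0.266

Standardized α = k·r̄ / (1 + (k−1)·r̄) = 3 × 0.108 / (1 + 2 × 0.108)
  = 0.3240 / 1.2160 = 0.266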